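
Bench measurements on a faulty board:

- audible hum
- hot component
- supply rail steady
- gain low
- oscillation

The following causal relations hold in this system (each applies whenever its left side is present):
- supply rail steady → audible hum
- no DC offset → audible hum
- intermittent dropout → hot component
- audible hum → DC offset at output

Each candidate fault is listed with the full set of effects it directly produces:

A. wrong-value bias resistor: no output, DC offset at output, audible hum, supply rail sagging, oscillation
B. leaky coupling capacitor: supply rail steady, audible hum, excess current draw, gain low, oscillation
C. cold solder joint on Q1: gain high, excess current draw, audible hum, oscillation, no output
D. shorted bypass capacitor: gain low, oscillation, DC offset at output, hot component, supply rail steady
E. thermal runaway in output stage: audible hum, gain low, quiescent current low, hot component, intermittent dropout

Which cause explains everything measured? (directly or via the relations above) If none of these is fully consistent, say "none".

D

Per-candidate check:
(A) wrong-value bias resistor — fails on hot component, supply rail steady, gain low (predicts supply rail sagging, not supply rail steady)
(B) leaky coupling capacitor — does not account for hot component
(C) cold solder joint on Q1 — audible hum yes; hot component NO; supply rail steady NO; gain low NO; oscillation yes
(D) shorted bypass capacitor — accounts for every observation (audible hum via supply rail steady → audible hum)
(E) thermal runaway in output stage — does not account for supply rail steady, oscillation
(D) alone accounts for all the evidence.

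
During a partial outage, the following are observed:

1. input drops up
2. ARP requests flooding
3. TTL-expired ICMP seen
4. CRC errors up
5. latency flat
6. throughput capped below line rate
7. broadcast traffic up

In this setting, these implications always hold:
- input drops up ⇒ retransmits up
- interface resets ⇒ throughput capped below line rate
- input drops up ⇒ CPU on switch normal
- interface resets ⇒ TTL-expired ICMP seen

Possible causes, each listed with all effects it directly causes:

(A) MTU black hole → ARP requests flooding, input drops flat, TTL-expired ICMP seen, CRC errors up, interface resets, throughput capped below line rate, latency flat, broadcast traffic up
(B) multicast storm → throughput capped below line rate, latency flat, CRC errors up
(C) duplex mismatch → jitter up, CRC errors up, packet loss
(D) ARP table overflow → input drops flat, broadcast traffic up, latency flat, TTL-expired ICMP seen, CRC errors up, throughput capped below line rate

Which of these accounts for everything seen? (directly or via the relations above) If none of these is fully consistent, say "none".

none

Testing each hypothesis:
(A) MTU black hole — input drops up miss; ARP requests flooding match; TTL-expired ICMP seen match; CRC errors up match; latency flat match; throughput capped below line rate match; broadcast traffic up match
(B) multicast storm — does not account for input drops up, ARP requests flooding, TTL-expired ICMP seen, broadcast traffic up
(C) duplex mismatch — input drops up miss; ARP requests flooding miss; TTL-expired ICMP seen miss; CRC errors up match; latency flat miss; throughput capped below line rate miss; broadcast traffic up miss
(D) ARP table overflow — input drops up miss; ARP requests flooding miss; TTL-expired ICMP seen match; CRC errors up match; latency flat match; throughput capped below line rate match; broadcast traffic up match
Every candidate fails on at least one observation.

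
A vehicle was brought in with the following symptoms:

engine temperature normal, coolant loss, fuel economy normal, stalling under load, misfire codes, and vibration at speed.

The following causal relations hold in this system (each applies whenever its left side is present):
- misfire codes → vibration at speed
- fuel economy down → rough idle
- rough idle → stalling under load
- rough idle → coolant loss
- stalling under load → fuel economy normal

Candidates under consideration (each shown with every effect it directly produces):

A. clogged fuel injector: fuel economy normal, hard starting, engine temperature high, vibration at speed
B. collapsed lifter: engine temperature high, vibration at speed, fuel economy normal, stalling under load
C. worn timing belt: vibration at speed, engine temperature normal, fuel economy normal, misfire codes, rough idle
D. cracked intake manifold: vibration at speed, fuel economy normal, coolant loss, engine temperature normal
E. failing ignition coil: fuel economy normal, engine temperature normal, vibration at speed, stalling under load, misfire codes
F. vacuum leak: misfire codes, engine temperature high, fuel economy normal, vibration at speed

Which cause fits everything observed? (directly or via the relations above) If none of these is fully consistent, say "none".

C

Checking each candidate against the observations:
(A) clogged fuel injector — engine temperature normal miss; coolant loss miss; fuel economy normal match; stalling under load miss; misfire codes miss; vibration at speed match
(B) collapsed lifter — engine temperature normal miss; coolant loss miss; fuel economy normal match; stalling under load match; misfire codes miss; vibration at speed match
(C) worn timing belt — accounts for every observation (coolant loss through rough idle → coolant loss)
(D) cracked intake manifold — does not account for stalling under load, misfire codes
(E) failing ignition coil — engine temperature normal match; coolant loss miss; fuel economy normal match; stalling under load match; misfire codes match; vibration at speed match
(F) vacuum leak — fails on engine temperature normal, coolant loss, stalling under load (predicts engine temperature high, not engine temperature normal)
(C) is the only candidate with no mismatches.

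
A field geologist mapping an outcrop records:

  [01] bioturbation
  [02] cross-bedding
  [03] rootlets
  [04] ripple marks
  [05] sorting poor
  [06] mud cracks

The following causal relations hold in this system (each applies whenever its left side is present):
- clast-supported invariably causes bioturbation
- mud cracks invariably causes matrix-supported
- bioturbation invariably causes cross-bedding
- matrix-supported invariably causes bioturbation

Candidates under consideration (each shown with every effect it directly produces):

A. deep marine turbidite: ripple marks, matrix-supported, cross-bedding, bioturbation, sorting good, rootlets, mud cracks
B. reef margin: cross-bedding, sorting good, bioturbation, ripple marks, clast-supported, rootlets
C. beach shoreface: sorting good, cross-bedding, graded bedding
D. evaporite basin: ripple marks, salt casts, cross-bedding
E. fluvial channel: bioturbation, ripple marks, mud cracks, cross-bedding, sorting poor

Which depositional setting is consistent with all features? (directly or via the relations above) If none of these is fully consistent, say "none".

none

For each candidate, compare predicted effects to what was observed:
(A) deep marine turbidite — bioturbation yes; cross-bedding yes; rootlets yes; ripple marks yes; sorting poor NO; mud cracks yes
(B) reef margin — fails on sorting poor, mud cracks (predicts sorting good, not sorting poor)
(C) beach shoreface — bioturbation NO; cross-bedding yes; rootlets NO; ripple marks NO; sorting poor NO; mud cracks NO
(D) evaporite basin — bioturbation NO; cross-bedding yes; rootlets NO; ripple marks yes; sorting poor NO; mud cracks NO
(E) fluvial channel — bioturbation yes; cross-bedding yes; rootlets NO; ripple marks yes; sorting poor yes; mud cracks yes
No candidate is consistent with all observations.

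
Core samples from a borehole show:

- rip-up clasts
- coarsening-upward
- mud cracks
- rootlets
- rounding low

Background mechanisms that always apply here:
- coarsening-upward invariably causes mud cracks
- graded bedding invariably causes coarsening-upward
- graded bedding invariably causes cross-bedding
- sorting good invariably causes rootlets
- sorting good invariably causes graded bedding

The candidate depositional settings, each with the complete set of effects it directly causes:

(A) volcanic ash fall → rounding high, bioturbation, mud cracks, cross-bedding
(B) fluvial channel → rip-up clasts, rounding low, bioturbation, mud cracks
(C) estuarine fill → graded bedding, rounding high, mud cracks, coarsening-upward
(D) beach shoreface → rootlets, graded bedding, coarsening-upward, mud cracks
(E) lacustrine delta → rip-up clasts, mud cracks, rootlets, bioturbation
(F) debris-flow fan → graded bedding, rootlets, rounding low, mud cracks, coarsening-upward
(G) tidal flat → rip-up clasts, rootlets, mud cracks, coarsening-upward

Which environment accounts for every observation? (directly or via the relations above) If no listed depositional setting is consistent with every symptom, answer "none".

none

For each candidate, compare predicted effects to what was observed:
(A) volcanic ash fall — fails on rip-up clasts, coarsening-upward, rootlets, rounding low (predicts rounding high, not rounding low)
(B) fluvial channel — rip-up clasts match; coarsening-upward miss; mud cracks match; rootlets miss; rounding low match
(C) estuarine fill — rip-up clasts miss; coarsening-upward match; mud cracks match; rootlets miss; rounding low miss
(D) beach shoreface — does not account for rip-up clasts, rounding low
(E) lacustrine delta — does not account for coarsening-upward, rounding low
(F) debris-flow fan — rip-up clasts miss; coarsening-upward match; mud cracks match; rootlets match; rounding low match
(G) tidal flat — rip-up clasts match; coarsening-upward match; mud cracks match; rootlets match; rounding low miss
No candidate is consistent with all observations.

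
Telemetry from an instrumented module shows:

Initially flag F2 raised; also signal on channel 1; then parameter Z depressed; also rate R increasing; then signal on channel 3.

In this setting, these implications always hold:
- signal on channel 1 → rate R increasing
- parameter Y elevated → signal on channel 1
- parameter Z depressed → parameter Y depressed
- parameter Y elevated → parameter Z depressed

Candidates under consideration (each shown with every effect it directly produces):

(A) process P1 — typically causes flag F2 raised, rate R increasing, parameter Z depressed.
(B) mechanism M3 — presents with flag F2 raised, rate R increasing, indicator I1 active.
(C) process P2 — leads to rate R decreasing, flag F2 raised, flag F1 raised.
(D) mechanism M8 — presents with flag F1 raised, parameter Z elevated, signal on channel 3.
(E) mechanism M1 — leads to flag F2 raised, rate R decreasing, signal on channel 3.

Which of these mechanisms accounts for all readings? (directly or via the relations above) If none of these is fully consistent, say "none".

Checking each candidate against the observations:
(A) process P1 — does not account for signal on channel 1, signal on channel 3
(B) mechanism M3 — does not account for signal on channel 1, parameter Z depressed, signal on channel 3
(C) process P2 — flag F2 raised yes; signal on channel 1 NO; parameter Z depressed NO; rate R increasing NO; signal on channel 3 NO
(D) mechanism M8 — fails on flag F2 raised, signal on channel 1, parameter Z depressed, rate R increasing (predicts parameter Z elevated, not parameter Z depressed)
(E) mechanism M1 — fails on signal on channel 1, parameter Z depressed, rate R increasing (predicts rate R decreasing, not rate R increasing)
None of the listed candidates fits everything.

none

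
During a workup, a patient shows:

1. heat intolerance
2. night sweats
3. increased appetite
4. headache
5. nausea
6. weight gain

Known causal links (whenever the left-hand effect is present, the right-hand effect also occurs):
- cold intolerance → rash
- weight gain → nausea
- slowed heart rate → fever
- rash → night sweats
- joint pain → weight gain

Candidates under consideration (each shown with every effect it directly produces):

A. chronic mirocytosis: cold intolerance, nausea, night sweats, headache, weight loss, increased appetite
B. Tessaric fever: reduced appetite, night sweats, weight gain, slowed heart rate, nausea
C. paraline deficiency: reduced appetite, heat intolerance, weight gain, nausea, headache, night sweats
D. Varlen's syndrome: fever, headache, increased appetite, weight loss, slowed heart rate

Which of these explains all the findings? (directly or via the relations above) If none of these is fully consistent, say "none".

Testing each hypothesis:
(A) chronic mirocytosis — fails on heat intolerance, weight gain (predicts cold intolerance, not heat intolerance; predicts weight loss, not weight gain)
(B) Tessaric fever — fails on heat intolerance, increased appetite, headache (predicts reduced appetite, not increased appetite)
(C) paraline deficiency — fails on increased appetite (predicts reduced appetite, not increased appetite)
(D) Varlen's syndrome — fails on heat intolerance, night sweats, nausea, weight gain (predicts weight loss, not weight gain)
No candidate is consistent with all observations.

none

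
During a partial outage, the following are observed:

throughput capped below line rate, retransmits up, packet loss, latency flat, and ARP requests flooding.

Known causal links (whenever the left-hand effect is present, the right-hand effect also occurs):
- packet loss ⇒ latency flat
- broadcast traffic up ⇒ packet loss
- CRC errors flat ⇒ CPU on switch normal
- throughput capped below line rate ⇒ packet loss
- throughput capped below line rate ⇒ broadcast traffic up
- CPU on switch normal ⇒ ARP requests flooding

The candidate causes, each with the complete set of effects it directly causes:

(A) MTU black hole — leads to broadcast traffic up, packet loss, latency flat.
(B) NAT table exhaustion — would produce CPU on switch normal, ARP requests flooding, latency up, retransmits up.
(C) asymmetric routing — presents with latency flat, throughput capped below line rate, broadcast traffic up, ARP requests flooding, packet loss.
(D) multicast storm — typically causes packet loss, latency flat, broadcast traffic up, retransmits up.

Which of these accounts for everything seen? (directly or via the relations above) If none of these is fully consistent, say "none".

Per-candidate check:
(A) MTU black hole — throughput capped below line rate -; retransmits up -; packet loss +; latency flat +; ARP requests flooding -
(B) NAT table exhaustion — throughput capped below line rate -; retransmits up +; packet loss -; latency flat -; ARP requests flooding +
(C) asymmetric routing — throughput capped below line rate +; retransmits up -; packet loss +; latency flat +; ARP requests flooding +
(D) multicast storm — does not account for throughput capped below line rate, ARP requests flooding
Every candidate fails on at least one observation.

none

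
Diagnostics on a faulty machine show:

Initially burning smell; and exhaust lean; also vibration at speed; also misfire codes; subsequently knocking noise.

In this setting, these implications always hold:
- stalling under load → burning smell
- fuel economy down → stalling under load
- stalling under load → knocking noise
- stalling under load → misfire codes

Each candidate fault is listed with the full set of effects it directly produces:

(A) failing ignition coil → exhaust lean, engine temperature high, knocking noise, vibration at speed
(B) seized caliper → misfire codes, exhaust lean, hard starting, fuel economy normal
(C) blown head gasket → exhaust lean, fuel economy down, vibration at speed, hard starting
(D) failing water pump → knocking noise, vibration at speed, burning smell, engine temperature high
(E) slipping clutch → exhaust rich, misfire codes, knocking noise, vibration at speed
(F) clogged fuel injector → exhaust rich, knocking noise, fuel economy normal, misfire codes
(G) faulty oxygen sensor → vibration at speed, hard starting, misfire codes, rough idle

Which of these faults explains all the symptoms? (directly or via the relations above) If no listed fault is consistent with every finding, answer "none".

C

Testing each hypothesis:
(A) failing ignition coil — does not account for burning smell, misfire codes
(B) seized caliper — burning smell miss; exhaust lean match; vibration at speed miss; misfire codes match; knocking noise miss
(C) blown head gasket — burning smell match (via fuel economy down → stalling under load → burning smell); exhaust lean match; vibration at speed match; misfire codes match (via fuel economy down → stalling under load → misfire codes); knocking noise match (via fuel economy down → stalling under load → knocking noise)
(D) failing water pump — does not account for exhaust lean, misfire codes
(E) slipping clutch — fails on burning smell, exhaust lean (predicts exhaust rich, not exhaust lean)
(F) clogged fuel injector — burning smell miss; exhaust lean miss; vibration at speed miss; misfire codes match; knocking noise match
(G) faulty oxygen sensor — does not account for burning smell, exhaust lean, knocking noise
Only (C) is consistent with every observation.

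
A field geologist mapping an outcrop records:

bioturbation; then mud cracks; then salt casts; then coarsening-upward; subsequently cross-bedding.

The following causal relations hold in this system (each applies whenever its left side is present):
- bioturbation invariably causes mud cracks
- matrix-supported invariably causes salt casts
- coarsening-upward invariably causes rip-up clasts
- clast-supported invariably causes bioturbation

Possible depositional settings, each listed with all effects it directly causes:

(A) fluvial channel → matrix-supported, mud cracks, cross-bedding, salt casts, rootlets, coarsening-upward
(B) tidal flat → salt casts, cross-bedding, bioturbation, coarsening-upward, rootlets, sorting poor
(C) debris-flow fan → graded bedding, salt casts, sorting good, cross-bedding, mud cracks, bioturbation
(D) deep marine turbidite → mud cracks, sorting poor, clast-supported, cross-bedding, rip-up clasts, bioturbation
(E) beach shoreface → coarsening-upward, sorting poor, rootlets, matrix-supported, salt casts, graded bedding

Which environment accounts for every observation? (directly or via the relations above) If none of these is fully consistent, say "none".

Per-candidate check:
(A) fluvial channel — does not account for bioturbation
(B) tidal flat — bioturbation yes; mud cracks yes (via bioturbation → mud cracks); salt casts yes; coarsening-upward yes; cross-bedding yes
(C) debris-flow fan — does not account for coarsening-upward
(D) deep marine turbidite — bioturbation yes; mud cracks yes; salt casts NO; coarsening-upward NO; cross-bedding yes
(E) beach shoreface — bioturbation NO; mud cracks NO; salt casts yes; coarsening-upward yes; cross-bedding NO
(B) alone accounts for all the evidence.

B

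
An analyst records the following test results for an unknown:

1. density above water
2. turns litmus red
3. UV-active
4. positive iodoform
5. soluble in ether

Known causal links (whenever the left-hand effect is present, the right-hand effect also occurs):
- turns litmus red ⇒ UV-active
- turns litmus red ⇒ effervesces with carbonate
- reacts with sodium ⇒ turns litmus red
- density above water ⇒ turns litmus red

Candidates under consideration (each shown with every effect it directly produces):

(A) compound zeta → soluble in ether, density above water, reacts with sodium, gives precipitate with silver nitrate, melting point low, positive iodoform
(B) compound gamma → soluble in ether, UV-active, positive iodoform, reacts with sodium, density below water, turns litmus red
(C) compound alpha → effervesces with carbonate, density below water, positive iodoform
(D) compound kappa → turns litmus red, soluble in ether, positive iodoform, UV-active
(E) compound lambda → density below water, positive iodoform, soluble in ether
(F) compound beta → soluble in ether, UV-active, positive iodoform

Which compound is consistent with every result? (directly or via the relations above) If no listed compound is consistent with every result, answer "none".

Testing each hypothesis:
(A) compound zeta — density above water +; turns litmus red + (through density above water → turns litmus red); UV-active + (through density above water → turns litmus red → UV-active); positive iodoform +; soluble in ether +
(B) compound gamma — fails on density above water (predicts density below water, not density above water)
(C) compound alpha — density above water -; turns litmus red -; UV-active -; positive iodoform +; soluble in ether -
(D) compound kappa — density above water -; turns litmus red +; UV-active +; positive iodoform +; soluble in ether +
(E) compound lambda — density above water -; turns litmus red -; UV-active -; positive iodoform +; soluble in ether +
(F) compound beta — density above water -; turns litmus red -; UV-active +; positive iodoform +; soluble in ether +
(A) is the only candidate with no mismatches.

A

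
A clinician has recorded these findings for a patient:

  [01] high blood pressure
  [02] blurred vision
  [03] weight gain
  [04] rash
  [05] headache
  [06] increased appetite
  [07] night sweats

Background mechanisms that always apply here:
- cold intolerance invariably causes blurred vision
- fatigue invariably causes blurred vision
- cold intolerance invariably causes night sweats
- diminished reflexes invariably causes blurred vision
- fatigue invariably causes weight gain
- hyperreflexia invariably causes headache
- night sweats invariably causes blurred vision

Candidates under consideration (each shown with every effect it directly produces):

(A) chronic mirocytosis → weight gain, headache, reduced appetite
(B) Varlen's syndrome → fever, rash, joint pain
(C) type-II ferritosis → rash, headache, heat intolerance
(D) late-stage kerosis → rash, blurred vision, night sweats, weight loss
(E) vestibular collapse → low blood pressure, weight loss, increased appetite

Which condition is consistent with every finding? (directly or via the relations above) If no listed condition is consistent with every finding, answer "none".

Per-candidate check:
(A) chronic mirocytosis — high blood pressure ✗; blurred vision ✗; weight gain ✓; rash ✗; headache ✓; increased appetite ✗; night sweats ✗
(B) Varlen's syndrome — high blood pressure ✗; blurred vision ✗; weight gain ✗; rash ✓; headache ✗; increased appetite ✗; night sweats ✗
(C) type-II ferritosis — high blood pressure ✗; blurred vision ✗; weight gain ✗; rash ✓; headache ✓; increased appetite ✗; night sweats ✗
(D) late-stage kerosis — fails on high blood pressure, weight gain, headache, increased appetite (predicts weight loss, not weight gain)
(E) vestibular collapse — high blood pressure ✗; blurred vision ✗; weight gain ✗; rash ✗; headache ✗; increased appetite ✓; night sweats ✗
No candidate is consistent with all observations.

none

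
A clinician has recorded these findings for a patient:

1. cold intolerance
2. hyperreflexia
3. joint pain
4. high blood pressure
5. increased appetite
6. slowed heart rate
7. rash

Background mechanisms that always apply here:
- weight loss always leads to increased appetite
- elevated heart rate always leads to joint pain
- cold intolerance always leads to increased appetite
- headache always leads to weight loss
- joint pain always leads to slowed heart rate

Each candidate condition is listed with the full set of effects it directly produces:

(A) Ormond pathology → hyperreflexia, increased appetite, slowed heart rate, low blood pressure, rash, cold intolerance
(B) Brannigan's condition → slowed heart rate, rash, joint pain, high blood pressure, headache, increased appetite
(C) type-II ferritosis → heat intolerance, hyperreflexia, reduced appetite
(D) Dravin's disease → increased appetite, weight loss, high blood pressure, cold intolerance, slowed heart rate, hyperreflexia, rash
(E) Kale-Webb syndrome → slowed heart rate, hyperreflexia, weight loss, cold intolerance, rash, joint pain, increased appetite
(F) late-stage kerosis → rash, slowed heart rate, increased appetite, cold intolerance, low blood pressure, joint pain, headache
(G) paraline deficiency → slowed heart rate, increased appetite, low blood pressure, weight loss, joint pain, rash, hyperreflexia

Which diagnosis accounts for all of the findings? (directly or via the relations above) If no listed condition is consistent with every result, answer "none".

none

Testing each hypothesis:
(A) Ormond pathology — fails on joint pain, high blood pressure (predicts low blood pressure, not high blood pressure)
(B) Brannigan's condition — does not account for cold intolerance, hyperreflexia
(C) type-II ferritosis — fails on cold intolerance, joint pain, high blood pressure, increased appetite, slowed heart rate, rash (predicts heat intolerance, not cold intolerance; predicts reduced appetite, not increased appetite)
(D) Dravin's disease — does not account for joint pain
(E) Kale-Webb syndrome — cold intolerance +; hyperreflexia +; joint pain +; high blood pressure -; increased appetite +; slowed heart rate +; rash +
(F) late-stage kerosis — cold intolerance +; hyperreflexia -; joint pain +; high blood pressure -; increased appetite +; slowed heart rate +; rash +
(G) paraline deficiency — fails on cold intolerance, high blood pressure (predicts low blood pressure, not high blood pressure)
No candidate is consistent with all observations.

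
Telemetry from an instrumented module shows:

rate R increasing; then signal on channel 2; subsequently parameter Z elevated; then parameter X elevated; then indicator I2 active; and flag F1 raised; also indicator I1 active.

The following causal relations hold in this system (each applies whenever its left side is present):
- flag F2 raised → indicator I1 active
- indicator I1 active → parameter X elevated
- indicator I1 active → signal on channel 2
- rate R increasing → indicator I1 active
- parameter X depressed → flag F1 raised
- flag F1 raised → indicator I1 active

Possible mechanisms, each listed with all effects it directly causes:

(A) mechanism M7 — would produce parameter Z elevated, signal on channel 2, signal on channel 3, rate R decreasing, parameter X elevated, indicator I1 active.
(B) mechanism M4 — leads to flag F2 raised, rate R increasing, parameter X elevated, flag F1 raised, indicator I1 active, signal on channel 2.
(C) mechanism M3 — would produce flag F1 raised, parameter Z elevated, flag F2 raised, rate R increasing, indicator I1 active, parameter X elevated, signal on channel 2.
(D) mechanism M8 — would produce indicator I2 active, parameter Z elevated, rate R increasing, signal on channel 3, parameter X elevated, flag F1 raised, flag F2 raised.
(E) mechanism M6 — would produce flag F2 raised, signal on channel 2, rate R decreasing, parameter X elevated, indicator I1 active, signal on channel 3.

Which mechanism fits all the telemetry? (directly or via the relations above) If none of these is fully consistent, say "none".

D

For each candidate, compare predicted effects to what was observed:
(A) mechanism M7 — rate R increasing miss; signal on channel 2 match; parameter Z elevated match; parameter X elevated match; indicator I2 active miss; flag F1 raised miss; indicator I1 active match
(B) mechanism M4 — rate R increasing match; signal on channel 2 match; parameter Z elevated miss; parameter X elevated match; indicator I2 active miss; flag F1 raised match; indicator I1 active match
(C) mechanism M3 — does not account for indicator I2 active
(D) mechanism M8 — rate R increasing match; signal on channel 2 match (via rate R increasing → indicator I1 active → signal on channel 2); parameter Z elevated match; parameter X elevated match; indicator I2 active match; flag F1 raised match; indicator I1 active match (via rate R increasing → indicator I1 active)
(E) mechanism M6 — rate R increasing miss; signal on channel 2 match; parameter Z elevated miss; parameter X elevated match; indicator I2 active miss; flag F1 raised miss; indicator I1 active match
(D) alone accounts for all the evidence.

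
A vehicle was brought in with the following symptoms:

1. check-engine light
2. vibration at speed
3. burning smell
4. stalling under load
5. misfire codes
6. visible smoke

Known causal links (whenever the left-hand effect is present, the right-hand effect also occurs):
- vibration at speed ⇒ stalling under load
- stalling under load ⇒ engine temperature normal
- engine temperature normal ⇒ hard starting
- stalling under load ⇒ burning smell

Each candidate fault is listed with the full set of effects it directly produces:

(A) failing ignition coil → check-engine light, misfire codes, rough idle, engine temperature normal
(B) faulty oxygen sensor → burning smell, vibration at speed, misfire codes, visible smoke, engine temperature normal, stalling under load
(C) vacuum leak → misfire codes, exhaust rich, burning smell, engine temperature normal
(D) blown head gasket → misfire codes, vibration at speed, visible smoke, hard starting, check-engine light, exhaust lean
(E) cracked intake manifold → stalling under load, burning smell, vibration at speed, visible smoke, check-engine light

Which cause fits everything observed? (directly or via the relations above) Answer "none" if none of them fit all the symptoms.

D

Per-candidate check:
(A) failing ignition coil — does not account for vibration at speed, burning smell, stalling under load, visible smoke
(B) faulty oxygen sensor — does not account for check-engine light
(C) vacuum leak — check-engine light miss; vibration at speed miss; burning smell match; stalling under load miss; misfire codes match; visible smoke miss
(D) blown head gasket — accounts for every observation (burning smell through vibration at speed → stalling under load → burning smell)
(E) cracked intake manifold — does not account for misfire codes
(D) alone accounts for all the evidence.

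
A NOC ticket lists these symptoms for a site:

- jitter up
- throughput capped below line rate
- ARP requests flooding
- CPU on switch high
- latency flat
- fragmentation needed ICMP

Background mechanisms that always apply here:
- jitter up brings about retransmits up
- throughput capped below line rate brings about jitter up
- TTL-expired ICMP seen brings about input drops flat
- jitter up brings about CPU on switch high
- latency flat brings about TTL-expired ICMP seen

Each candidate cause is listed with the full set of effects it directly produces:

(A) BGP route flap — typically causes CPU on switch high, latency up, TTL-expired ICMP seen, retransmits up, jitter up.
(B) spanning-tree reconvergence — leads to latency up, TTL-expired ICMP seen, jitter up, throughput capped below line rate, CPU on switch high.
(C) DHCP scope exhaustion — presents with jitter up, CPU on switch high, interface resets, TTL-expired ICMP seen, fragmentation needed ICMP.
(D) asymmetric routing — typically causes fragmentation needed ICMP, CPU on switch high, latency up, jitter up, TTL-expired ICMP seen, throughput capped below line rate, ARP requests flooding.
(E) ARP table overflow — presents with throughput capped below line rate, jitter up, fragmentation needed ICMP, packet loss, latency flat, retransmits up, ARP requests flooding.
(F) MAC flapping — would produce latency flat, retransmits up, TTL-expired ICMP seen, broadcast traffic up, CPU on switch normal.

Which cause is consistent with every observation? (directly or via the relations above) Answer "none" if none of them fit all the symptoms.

E

Testing each hypothesis:
(A) BGP route flap — jitter up yes; throughput capped below line rate NO; ARP requests flooding NO; CPU on switch high yes; latency flat NO; fragmentation needed ICMP NO
(B) spanning-tree reconvergence — fails on ARP requests flooding, latency flat, fragmentation needed ICMP (predicts latency up, not latency flat)
(C) DHCP scope exhaustion — jitter up yes; throughput capped below line rate NO; ARP requests flooding NO; CPU on switch high yes; latency flat NO; fragmentation needed ICMP yes
(D) asymmetric routing — fails on latency flat (predicts latency up, not latency flat)
(E) ARP table overflow — jitter up yes; throughput capped below line rate yes; ARP requests flooding yes; CPU on switch high yes (via jitter up → CPU on switch high); latency flat yes; fragmentation needed ICMP yes
(F) MAC flapping — jitter up NO; throughput capped below line rate NO; ARP requests flooding NO; CPU on switch high NO; latency flat yes; fragmentation needed ICMP NO
(E) is the only candidate with no mismatches.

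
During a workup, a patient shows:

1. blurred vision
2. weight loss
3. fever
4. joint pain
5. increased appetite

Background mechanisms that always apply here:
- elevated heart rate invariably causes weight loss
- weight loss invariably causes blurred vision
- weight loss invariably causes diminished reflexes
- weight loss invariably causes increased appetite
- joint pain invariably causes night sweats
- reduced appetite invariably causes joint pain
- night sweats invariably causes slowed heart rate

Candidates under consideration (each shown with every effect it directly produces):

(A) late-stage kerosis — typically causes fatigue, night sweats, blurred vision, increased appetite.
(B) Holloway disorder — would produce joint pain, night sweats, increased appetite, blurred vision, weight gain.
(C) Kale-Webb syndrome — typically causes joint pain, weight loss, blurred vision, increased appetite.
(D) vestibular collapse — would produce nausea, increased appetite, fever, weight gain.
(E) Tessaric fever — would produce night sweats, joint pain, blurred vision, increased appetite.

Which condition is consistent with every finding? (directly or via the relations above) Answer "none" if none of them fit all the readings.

none

Testing each hypothesis:
(A) late-stage kerosis — does not account for weight loss, fever, joint pain
(B) Holloway disorder — fails on weight loss, fever (predicts weight gain, not weight loss)
(C) Kale-Webb syndrome — blurred vision +; weight loss +; fever -; joint pain +; increased appetite +
(D) vestibular collapse — blurred vision -; weight loss -; fever +; joint pain -; increased appetite +
(E) Tessaric fever — does not account for weight loss, fever
No candidate is consistent with all observations.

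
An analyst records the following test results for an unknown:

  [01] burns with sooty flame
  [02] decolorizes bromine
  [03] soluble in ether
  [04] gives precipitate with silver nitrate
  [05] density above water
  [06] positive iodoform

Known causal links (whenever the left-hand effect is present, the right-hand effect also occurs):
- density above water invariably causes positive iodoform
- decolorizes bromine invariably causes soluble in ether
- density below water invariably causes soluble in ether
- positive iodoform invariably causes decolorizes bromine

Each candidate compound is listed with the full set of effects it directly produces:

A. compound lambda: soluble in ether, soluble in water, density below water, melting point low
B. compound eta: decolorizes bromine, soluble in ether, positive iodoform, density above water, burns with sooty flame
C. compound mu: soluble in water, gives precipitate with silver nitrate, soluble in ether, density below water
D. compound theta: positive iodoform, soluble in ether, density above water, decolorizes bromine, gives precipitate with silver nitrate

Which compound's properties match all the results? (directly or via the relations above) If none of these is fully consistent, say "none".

Checking each candidate against the observations:
(A) compound lambda — burns with sooty flame -; decolorizes bromine -; soluble in ether +; gives precipitate with silver nitrate -; density above water -; positive iodoform -
(B) compound eta — burns with sooty flame +; decolorizes bromine +; soluble in ether +; gives precipitate with silver nitrate -; density above water +; positive iodoform +
(C) compound mu — fails on burns with sooty flame, decolorizes bromine, density above water, positive iodoform (predicts density below water, not density above water)
(D) compound theta — does not account for burns with sooty flame
None of the listed candidates fits everything.

none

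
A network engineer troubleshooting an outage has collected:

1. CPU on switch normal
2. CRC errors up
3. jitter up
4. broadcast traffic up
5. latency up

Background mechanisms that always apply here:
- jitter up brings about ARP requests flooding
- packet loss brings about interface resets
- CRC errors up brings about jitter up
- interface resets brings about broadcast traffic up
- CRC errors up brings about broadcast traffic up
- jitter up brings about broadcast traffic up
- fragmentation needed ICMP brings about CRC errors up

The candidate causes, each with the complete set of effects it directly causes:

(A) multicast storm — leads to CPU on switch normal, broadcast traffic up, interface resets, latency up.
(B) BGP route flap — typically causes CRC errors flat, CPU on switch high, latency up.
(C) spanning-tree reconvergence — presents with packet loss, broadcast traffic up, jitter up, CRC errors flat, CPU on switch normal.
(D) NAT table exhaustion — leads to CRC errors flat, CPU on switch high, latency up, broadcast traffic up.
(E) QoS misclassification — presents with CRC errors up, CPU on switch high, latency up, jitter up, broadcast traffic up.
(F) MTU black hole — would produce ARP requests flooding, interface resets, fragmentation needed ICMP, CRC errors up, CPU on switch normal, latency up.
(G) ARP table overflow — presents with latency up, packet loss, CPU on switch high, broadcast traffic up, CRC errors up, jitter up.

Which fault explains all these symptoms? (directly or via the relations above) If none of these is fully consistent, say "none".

Testing each hypothesis:
(A) multicast storm — does not account for CRC errors up, jitter up
(B) BGP route flap — CPU on switch normal NO; CRC errors up NO; jitter up NO; broadcast traffic up NO; latency up yes
(C) spanning-tree reconvergence — fails on CRC errors up, latency up (predicts CRC errors flat, not CRC errors up)
(D) NAT table exhaustion — CPU on switch normal NO; CRC errors up NO; jitter up NO; broadcast traffic up yes; latency up yes
(E) QoS misclassification — fails on CPU on switch normal (predicts CPU on switch high, not CPU on switch normal)
(F) MTU black hole — CPU on switch normal yes; CRC errors up yes; jitter up yes (by CRC errors up → jitter up); broadcast traffic up yes (by CRC errors up → broadcast traffic up); latency up yes
(G) ARP table overflow — fails on CPU on switch normal (predicts CPU on switch high, not CPU on switch normal)
(F) alone accounts for all the evidence.

F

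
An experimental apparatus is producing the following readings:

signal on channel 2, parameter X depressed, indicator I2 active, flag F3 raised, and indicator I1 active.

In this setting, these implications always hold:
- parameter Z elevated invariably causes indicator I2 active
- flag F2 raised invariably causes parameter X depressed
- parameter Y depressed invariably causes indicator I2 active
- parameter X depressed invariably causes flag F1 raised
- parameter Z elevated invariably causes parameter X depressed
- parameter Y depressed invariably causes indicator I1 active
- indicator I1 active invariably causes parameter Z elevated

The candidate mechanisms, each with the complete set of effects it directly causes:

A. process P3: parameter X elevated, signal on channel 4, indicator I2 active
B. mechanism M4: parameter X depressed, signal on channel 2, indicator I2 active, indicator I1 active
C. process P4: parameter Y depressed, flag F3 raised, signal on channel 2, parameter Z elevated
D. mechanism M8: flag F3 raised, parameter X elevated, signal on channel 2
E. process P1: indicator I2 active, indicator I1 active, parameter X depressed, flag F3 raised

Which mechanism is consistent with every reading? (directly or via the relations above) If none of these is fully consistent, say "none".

C

Checking each candidate against the observations:
(A) process P3 — fails on signal on channel 2, parameter X depressed, flag F3 raised, indicator I1 active (predicts parameter X elevated, not parameter X depressed)
(B) mechanism M4 — signal on channel 2 match; parameter X depressed match; indicator I2 active match; flag F3 raised miss; indicator I1 active match
(C) process P4 — accounts for every observation (parameter X depressed via parameter Z elevated → parameter X depressed)
(D) mechanism M8 — fails on parameter X depressed, indicator I2 active, indicator I1 active (predicts parameter X elevated, not parameter X depressed)
(E) process P1 — signal on channel 2 miss; parameter X depressed match; indicator I2 active match; flag F3 raised match; indicator I1 active match
(C) alone accounts for all the evidence.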